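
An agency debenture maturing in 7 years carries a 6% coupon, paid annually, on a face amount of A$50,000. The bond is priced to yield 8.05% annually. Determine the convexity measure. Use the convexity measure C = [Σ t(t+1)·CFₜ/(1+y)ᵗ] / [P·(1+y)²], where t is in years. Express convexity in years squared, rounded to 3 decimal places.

37.581

With y = 0.0805:
  t   CF        PV=CF/(1+0.0805)^t    t·PV        t(t+1)·PV
  1     3,000.00     2,776.4924     2,776.4924       5,552.9847
  2     3,000.00     2,569.6366     5,139.2732      15,417.8197
  3     3,000.00     2,378.1921     7,134.5764      28,538.3058
  4     3,000.00     2,201.0108     8,804.0431      44,020.2156
  5     3,000.00     2,037.0299    10,185.1494      61,110.8963
  6     3,000.00     1,885.2660    11,311.5958      79,181.1706
  7    53,000.00    30,824.9564   215,774.6948   1,726,197.5587
  Σ                 44,672.5842   261,125.8252   1,960,018.9514
P = 44,672.5842.
Convexity = Σ t(t+1)·PV / [P·(1+y)²] = 1,960,018.9514 / (44,672.5842 × 1.167480) = 37.58111.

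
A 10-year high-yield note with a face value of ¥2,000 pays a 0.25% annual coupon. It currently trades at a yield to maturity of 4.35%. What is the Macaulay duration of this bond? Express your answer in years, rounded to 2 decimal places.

Periodic yield y = 0.0435. Discount each cash flow and weight by its year:
  t   CF        PV=CF/(1+0.0435)^t    t·PV
  1         5.00         4.7916         4.7916
  2         5.00         4.5918         9.1836
  3         5.00         4.4004        13.2012
  4         5.00         4.2170        16.8679
  5         5.00         4.0412        20.2059
  6         5.00         3.8727        23.2363
  7         5.00         3.7113        25.9789
  8         5.00         3.5566        28.4525
  9         5.00         3.4083        30.6747
  10    2,005.00     1,309.7543    13,097.5433
  Σ                  1,346.3451    13,270.1359
Price P = Σ PV = 1,346.3451.
Macaulay duration = Σ(t·PV) / P = 13,270.1359 / 1,346.3451 = 9.85641 years.

9.86 years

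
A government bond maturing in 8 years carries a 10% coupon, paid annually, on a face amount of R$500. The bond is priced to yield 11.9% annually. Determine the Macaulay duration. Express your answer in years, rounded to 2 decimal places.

5.75 years

Periodic yield y = 0.119. Discount each cash flow and weight by its year:
  t   CF        PV=CF/(1+0.119)^t    t·PV
  1        50.00        44.6828        44.6828
  2        50.00        39.9310        79.8619
  3        50.00        35.6845       107.0535
  4        50.00        31.8896       127.5586
  5        50.00        28.4983       142.4917
  6        50.00        25.4677       152.8061
  7        50.00        22.7593       159.3153
  8       550.00       223.7289     1,789.8308
  Σ                    452.6421     2,603.6007
Price P = Σ PV = 452.6421.
Macaulay duration = Σ(t·PV) / P = 2,603.6007 / 452.6421 = 5.75201 years.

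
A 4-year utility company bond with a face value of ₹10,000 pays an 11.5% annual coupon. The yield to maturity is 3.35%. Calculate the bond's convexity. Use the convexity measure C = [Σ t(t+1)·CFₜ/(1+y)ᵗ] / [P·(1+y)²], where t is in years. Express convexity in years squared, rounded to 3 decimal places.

15.597

With y = 0.0335:
  t   CF        PV=CF/(1+0.0335)^t    t·PV        t(t+1)·PV
  1     1,150.00     1,112.7238     1,112.7238       2,225.4475
  2     1,150.00     1,076.6558     2,153.3116       6,459.9347
  3     1,150.00     1,041.7569     3,125.2708      12,501.0831
  4    11,150.00     9,773.1135    39,092.4541     195,462.2705
  Σ                 13,004.2500    45,483.7602     216,648.7358
P = 13,004.2500.
Convexity = Σ t(t+1)·PV / [P·(1+y)²] = 216,648.7358 / (13,004.2500 × 1.068122) = 15.59732.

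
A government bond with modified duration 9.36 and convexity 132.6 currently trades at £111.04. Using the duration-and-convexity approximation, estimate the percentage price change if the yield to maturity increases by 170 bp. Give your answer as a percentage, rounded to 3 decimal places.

-13.996%

Duration effect: -D_mod·Δy = -9.36 × (+0.017) = -0.159120
Convexity effect: ½·C·(Δy)² = 0.5 × 132.6 × (0.017)² = +0.0191607
ΔP/P ≈ -0.159120 + 0.0191607 = -0.1399593
= -13.99593%.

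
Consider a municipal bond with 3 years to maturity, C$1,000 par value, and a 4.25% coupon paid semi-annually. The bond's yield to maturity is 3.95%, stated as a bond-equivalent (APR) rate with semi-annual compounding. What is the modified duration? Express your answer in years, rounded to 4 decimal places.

Periodic yield y = 0.01975. First find Macaulay duration:
  t   CF        PV=CF/(1+0.01975)^t    t·PV
  1        21.25        20.8384        20.8384
  2        21.25        20.4349        40.8697
  3        21.25        20.0391        60.1172
  4        21.25        19.6510        78.6039
  5        21.25        19.2704        96.3519
  6     1,021.25       908.1755     5,449.0530
  Σ                  1,008.4092     5,745.8343
P = 1,008.4092; Macaulay duration = 5,745.8343 / 1,008.4092 = 5.69792 half-year periods = 2.84896 years.
Modified duration = D_Mac / (1 + y) = 2.84896 / 1.01975 = 2.79378 years.

2.7938 years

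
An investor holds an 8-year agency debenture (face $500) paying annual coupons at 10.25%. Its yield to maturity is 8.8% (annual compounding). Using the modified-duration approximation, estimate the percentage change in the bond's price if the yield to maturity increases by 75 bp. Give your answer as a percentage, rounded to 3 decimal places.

Periodic yield y = 0.088. Modified duration first:
  t   CF        PV=CF/(1+0.088)^t    t·PV
  1        51.25        47.1048        47.1048
  2        51.25        43.2948        86.5897
  3        51.25        39.7930       119.3791
  4        51.25        36.5745       146.2980
  5        51.25        33.6163       168.0813
  6        51.25        30.8973       185.3838
  7        51.25        28.3983       198.7878
  8       551.25       280.7485     2,245.9880
  Σ                    540.4275     3,197.6124
P = 540.4275; D_Mac = 5.91682 yrs; D_mod = 5.91682/(1+0.088) = 5.43825 yrs.
ΔP/P ≈ -D_mod · Δy = -5.43825 × (+0.0075) = -0.040787 = -4.0787%.

-4.079%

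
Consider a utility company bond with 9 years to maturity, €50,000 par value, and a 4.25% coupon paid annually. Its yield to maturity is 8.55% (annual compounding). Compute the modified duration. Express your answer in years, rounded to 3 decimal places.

Periodic yield y = 0.0855. First find Macaulay duration:
  t   CF        PV=CF/(1+0.0855)^t    t·PV
  1     2,125.00     1,957.6232     1,957.6232
  2     2,125.00     1,803.4300     3,606.8599
  3     2,125.00     1,661.3818     4,984.1454
  4     2,125.00     1,530.5222     6,122.0887
  5     2,125.00     1,409.9698     7,049.8488
  6     2,125.00     1,298.9127     7,793.4763
  7     2,125.00     1,196.6031     8,376.2220
  8     2,125.00     1,102.3520     8,818.8164
  9    52,125.00    24,910.2231   224,192.0083
  Σ                 36,871.0179   272,901.0889
P = 36,871.0179; Macaulay duration = 272,901.0889 / 36,871.0179 = 7.40151 years.
Modified duration = D_Mac / (1 + y) = 7.40151 / 1.0855 = 6.81852 years.

6.819 years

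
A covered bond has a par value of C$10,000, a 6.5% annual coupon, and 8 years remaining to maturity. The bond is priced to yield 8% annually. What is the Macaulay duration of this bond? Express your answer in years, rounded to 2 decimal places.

Periodic yield y = 0.08. Discount each cash flow and weight by its year:
  t   CF        PV=CF/(1+0.08)^t    t·PV
  1       650.00       601.8519       601.8519
  2       650.00       557.2702     1,114.5405
  3       650.00       515.9910     1,547.9729
  4       650.00       477.7694     1,911.0776
  5       650.00       442.3791     2,211.8954
  6       650.00       409.6103     2,457.6615
  7       650.00       379.2688     2,654.8813
  8    10,650.00     5,753.8636    46,030.9090
  Σ                  9,138.0042    58,530.7900
Price P = Σ PV = 9,138.0042.
Macaulay duration = Σ(t·PV) / P = 58,530.7900 / 9,138.0042 = 6.40521 years.

6.41 years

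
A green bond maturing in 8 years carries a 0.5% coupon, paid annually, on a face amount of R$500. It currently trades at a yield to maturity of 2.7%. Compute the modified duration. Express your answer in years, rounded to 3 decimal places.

7.640 years

Periodic yield y = 0.027. First find Macaulay duration:
  t   CF        PV=CF/(1+0.027)^t    t·PV
  1         2.50         2.4343         2.4343
  2         2.50         2.3703         4.7406
  3         2.50         2.3080         6.9239
  4         2.50         2.2473         8.9891
  5         2.50         2.1882        10.9410
  6         2.50         2.1307        12.7841
  7         2.50         2.0747        14.5226
  8       502.50       406.0435     3,248.3477
  Σ                    421.7968     3,309.6832
P = 421.7968; Macaulay duration = 3,309.6832 / 421.7968 = 7.84663 years.
Modified duration = D_Mac / (1 + y) = 7.84663 / 1.027 = 7.64034 years.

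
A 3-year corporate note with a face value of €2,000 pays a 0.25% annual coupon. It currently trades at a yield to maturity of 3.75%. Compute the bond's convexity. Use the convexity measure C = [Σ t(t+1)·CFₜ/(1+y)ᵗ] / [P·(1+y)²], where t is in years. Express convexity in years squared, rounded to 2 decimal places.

11.11

With y = 0.0375:
  t   CF        PV=CF/(1+0.0375)^t    t·PV        t(t+1)·PV
  1         5.00         4.8193         4.8193           9.6386
  2         5.00         4.6451         9.2902          27.8705
  3     2,005.00     1,795.3539     5,386.0616      21,544.2464
  Σ                  1,804.8182     5,400.1710      21,581.7554
P = 1,804.8182.
Convexity = Σ t(t+1)·PV / [P·(1+y)²] = 21,581.7554 / (1,804.8182 × 1.076406) = 11.10905.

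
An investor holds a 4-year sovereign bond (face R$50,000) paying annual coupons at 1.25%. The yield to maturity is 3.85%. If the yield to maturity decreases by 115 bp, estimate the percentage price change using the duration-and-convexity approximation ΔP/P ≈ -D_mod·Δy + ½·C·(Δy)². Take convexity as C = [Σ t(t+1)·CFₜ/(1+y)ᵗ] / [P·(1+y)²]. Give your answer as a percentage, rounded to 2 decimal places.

With y = 0.0385:
  t   CF        PV=CF/(1+0.0385)^t    t·PV        t(t+1)·PV
  1       625.00       601.8296       601.8296       1,203.6591
  2       625.00       579.5181     1,159.0362       3,477.1087
  3       625.00       558.0338     1,674.1014       6,696.4058
  4    50,625.00    43,525.0254   174,100.1014     870,500.5070
  Σ                 45,264.4068   177,535.0686     881,877.6806
P = 45,264.4068; D_Mac = 3.92218 yrs; D_mod = 3.77677 yrs; C = 18.06502.
Duration effect: -3.77677 × (-0.0115) = +0.043433
Convexity effect: 0.5 × 18.06502 × (-0.0115)² = +0.0011945
ΔP/P ≈ +0.043433 + 0.0011945 = +0.044627 = +4.4627%.

+4.46%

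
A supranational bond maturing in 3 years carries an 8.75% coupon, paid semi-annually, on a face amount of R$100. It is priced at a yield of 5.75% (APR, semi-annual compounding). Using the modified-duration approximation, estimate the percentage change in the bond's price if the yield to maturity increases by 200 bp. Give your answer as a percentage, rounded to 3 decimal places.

Periodic yield y = 0.02875. Modified duration first:
  t   CF        PV=CF/(1+0.02875)^t    t·PV
  1        4.375         4.2527         4.2527
  2        4.375         4.1339         8.2678
  3        4.375         4.0184        12.0551
  4        4.375         3.9061        15.6242
  5        4.375         3.7969        18.9845
  6      104.375        88.0516       528.3098
  Σ                    108.1596       587.4941
P = 108.1596; D_Mac = 5.43174 half-year periods = 2.71587 yrs; D_mod = 2.71587/(1+0.02875) = 2.63997 yrs.
ΔP/P ≈ -D_mod · Δy = -2.63997 × (+0.02) = -0.052799 = -5.2799%.

-5.280%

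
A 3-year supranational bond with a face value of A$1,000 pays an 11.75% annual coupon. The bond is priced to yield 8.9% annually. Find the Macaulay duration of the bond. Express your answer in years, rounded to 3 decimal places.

Periodic yield y = 0.089. Discount each cash flow and weight by its year:
  t   CF        PV=CF/(1+0.089)^t    t·PV
  1       117.50       107.8972       107.8972
  2       117.50        99.0791       198.1582
  3     1,117.50       865.2944     2,595.8832
  Σ                  1,072.2707     2,901.9386
Price P = Σ PV = 1,072.2707.
Macaulay duration = Σ(t·PV) / P = 2,901.9386 / 1,072.2707 = 2.70635 years.

2.706 years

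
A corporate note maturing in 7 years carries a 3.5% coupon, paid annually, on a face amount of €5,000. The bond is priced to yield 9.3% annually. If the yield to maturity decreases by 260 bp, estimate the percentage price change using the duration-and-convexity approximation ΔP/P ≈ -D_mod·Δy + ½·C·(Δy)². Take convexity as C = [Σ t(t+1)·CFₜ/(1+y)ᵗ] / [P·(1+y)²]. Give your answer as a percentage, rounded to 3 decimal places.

+16.035%

With y = 0.093:
  t   CF        PV=CF/(1+0.093)^t    t·PV        t(t+1)·PV
  1       175.00       160.1098       160.1098         320.2196
  2       175.00       146.4865       292.9731         878.9192
  3       175.00       134.0225       402.0674       1,608.2694
  4       175.00       122.6189       490.4756       2,452.3779
  5       175.00       112.1856       560.9282       3,365.5690
  6       175.00       102.6401       615.8406       4,310.8843
  7     5,175.00     2,776.9574    19,438.7019     155,509.6155
  Σ                  3,555.0208    21,961.0965     168,445.8549
P = 3,555.0208; D_Mac = 6.17749 yrs; D_mod = 5.65186 yrs; C = 39.66230.
Duration effect: -5.65186 × (-0.026) = +0.146948
Convexity effect: 0.5 × 39.66230 × (-0.026)² = +0.0134059
ΔP/P ≈ +0.146948 + 0.0134059 = +0.160354 = +16.0354%.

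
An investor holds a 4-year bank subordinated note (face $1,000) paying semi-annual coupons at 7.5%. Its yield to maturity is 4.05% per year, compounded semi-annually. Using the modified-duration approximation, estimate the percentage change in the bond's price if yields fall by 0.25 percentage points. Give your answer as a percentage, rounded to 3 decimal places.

Periodic yield y = 0.02025. Modified duration first:
  t   CF        PV=CF/(1+0.02025)^t    t·PV
  1        37.50        36.7557        36.7557
  2        37.50        36.0262        72.0523
  3        37.50        35.3111       105.9334
  4        37.50        34.6103       138.4410
  5        37.50        33.9233       169.6166
  6        37.50        33.2500       199.5000
  7        37.50        32.5901       228.1304
  8     1,037.50       883.7619     7,070.0953
  Σ                  1,126.2285     8,020.5246
P = 1,126.2285; D_Mac = 7.12158 half-year periods = 3.56079 yrs; D_mod = 3.56079/(1+0.02025) = 3.49011 yrs.
ΔP/P ≈ -D_mod · Δy = -3.49011 × (-0.0025) = +0.008725 = +0.8725%.

+0.873%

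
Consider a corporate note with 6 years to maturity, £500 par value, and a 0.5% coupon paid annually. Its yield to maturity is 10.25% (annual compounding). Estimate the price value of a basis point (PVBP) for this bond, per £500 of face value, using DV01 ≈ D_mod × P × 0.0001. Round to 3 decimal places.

Periodic yield y = 0.1025.
  t   CF        PV=CF/(1+0.1025)^t    t·PV
  1         2.50         2.2676         2.2676
  2         2.50         2.0568         4.1135
  3         2.50         1.8655         5.5966
  4         2.50         1.6921         6.7684
  5         2.50         1.5348         7.6739
  6       502.50       279.8108     1,678.8648
  Σ                    289.2276     1,705.2848
P = 289.2276; D_Mac = 5.89600 yrs; D_mod = 5.34784 yrs.
DV01 ≈ 5.34784 × 289.2276 × 0.0001 = 0.154674.

£0.155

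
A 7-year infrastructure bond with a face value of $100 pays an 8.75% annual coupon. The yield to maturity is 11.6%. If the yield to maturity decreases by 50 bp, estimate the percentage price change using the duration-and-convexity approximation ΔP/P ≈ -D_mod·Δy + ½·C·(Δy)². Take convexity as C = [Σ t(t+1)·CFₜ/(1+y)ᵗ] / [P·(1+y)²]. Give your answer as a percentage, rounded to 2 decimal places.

+2.46%

With y = 0.116:
  t   CF        PV=CF/(1+0.116)^t    t·PV        t(t+1)·PV
  1         8.75         7.8405         7.8405          15.6810
  2         8.75         7.0255        14.0511          42.1532
  3         8.75         6.2953        18.8859          75.5434
  4         8.75         5.6409        22.5637         112.8187
  5         8.75         5.0546        25.2730         151.6381
  6         8.75         4.5292        27.1753         190.2270
  7       108.75        50.4406       353.0839       2,824.6714
  Σ                     86.8266       468.8734       3,412.7329
P = 86.8266; D_Mac = 5.40011 yrs; D_mod = 4.83881 yrs; C = 31.55883.
Duration effect: -4.83881 × (-0.005) = +0.024194
Convexity effect: 0.5 × 31.55883 × (-0.005)² = +0.0003945
ΔP/P ≈ +0.024194 + 0.0003945 = +0.024589 = +2.4589%.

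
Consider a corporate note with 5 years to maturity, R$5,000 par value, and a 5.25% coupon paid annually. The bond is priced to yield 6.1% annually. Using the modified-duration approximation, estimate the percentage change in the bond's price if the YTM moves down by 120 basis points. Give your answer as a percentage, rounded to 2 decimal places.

+5.11%

Periodic yield y = 0.061. Modified duration first:
  t   CF        PV=CF/(1+0.061)^t    t·PV
  1       262.50       247.4081       247.4081
  2       262.50       233.1839       466.3678
  3       262.50       219.7775       659.3324
  4       262.50       207.1418       828.5673
  5     5,262.50     3,913.9492    19,569.7462
  Σ                  4,821.4605    21,771.4217
P = 4,821.4605; D_Mac = 4.51552 yrs; D_mod = 4.51552/(1+0.061) = 4.25591 yrs.
ΔP/P ≈ -D_mod · Δy = -4.25591 × (-0.012) = +0.051071 = +5.1071%.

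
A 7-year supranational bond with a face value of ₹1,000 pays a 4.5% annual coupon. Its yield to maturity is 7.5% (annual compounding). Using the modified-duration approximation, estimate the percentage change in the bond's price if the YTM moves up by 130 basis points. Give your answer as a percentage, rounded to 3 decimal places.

Periodic yield y = 0.075. Modified duration first:
  t   CF        PV=CF/(1+0.075)^t    t·PV
  1        45.00        41.8605        41.8605
  2        45.00        38.9400        77.8799
  3        45.00        36.2232       108.6697
  4        45.00        33.6960       134.7841
  5        45.00        31.3451       156.7257
  6        45.00        29.1583       174.9496
  7     1,045.00       629.8789     4,409.1521
  Σ                    841.1020     5,104.0216
P = 841.1020; D_Mac = 6.06826 yrs; D_mod = 6.06826/(1+0.075) = 5.64489 yrs.
ΔP/P ≈ -D_mod · Δy = -5.64489 × (+0.013) = -0.073384 = -7.3384%.

-7.338%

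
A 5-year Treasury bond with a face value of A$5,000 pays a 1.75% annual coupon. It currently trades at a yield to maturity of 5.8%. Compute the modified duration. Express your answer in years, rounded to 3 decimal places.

Periodic yield y = 0.058. First find Macaulay duration:
  t   CF        PV=CF/(1+0.058)^t    t·PV
  1        87.50        82.7032        82.7032
  2        87.50        78.1694       156.3388
  3        87.50        73.8841       221.6523
  4        87.50        69.8338       279.3350
  5     5,087.50     3,837.7447    19,188.7236
  Σ                  4,142.3352    19,928.7530
P = 4,142.3352; Macaulay duration = 19,928.7530 / 4,142.3352 = 4.81099 years.
Modified duration = D_Mac / (1 + y) = 4.81099 / 1.058 = 4.54725 years.

4.547 years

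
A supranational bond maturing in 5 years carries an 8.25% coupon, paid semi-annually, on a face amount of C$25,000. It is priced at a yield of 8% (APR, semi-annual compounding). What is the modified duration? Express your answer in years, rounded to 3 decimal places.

Periodic yield y = 0.04. First find Macaulay duration:
  t   CF        PV=CF/(1+0.04)^t    t·PV
  1     1,031.25       991.5865       991.5865
  2     1,031.25       953.4486     1,906.8972
  3     1,031.25       916.7775     2,750.3325
  4     1,031.25       881.5168     3,526.0673
  5     1,031.25       847.6123     4,238.0616
  6     1,031.25       815.0119     4,890.0711
  7     1,031.25       783.6652     5,485.6567
  8     1,031.25       753.5243     6,028.1942
  9     1,031.25       724.5426     6,520.8831
  10   26,031.25    17,585.7798   175,857.7977
  Σ                 25,253.4655   212,195.5480
P = 25,253.4655; Macaulay duration = 212,195.5480 / 25,253.4655 = 8.40263 half-year periods = 4.20132 years.
Modified duration = D_Mac / (1 + y) = 4.20132 / 1.04 = 4.03973 years.

4.040 years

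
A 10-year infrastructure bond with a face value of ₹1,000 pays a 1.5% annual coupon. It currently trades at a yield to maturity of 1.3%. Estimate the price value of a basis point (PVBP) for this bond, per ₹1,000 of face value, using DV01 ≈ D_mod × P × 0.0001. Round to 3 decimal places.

Periodic yield y = 0.013.
  t   CF        PV=CF/(1+0.013)^t    t·PV
  1        15.00        14.8075        14.8075
  2        15.00        14.6175        29.2350
  3        15.00        14.4299        43.2897
  4        15.00        14.2447        56.9788
  5        15.00        14.0619        70.3095
  6        15.00        13.8814        83.2887
  7        15.00        13.7033        95.9231
  8        15.00        13.5274       108.2195
  9        15.00        13.3538       120.1846
  10    1,015.00       892.0138     8,920.1383
  Σ                  1,018.6413     9,542.3746
P = 1,018.6413; D_Mac = 9.36775 yrs; D_mod = 9.24753 yrs.
DV01 ≈ 9.24753 × 1,018.6413 × 0.0001 = 0.941992.

₹0.942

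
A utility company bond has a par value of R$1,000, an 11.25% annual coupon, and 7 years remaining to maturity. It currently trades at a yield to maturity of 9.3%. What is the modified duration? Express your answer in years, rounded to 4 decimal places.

4.8369 years

Periodic yield y = 0.093. First find Macaulay duration:
  t   CF        PV=CF/(1+0.093)^t    t·PV
  1       112.50       102.9277       102.9277
  2       112.50        94.1699       188.3398
  3       112.50        86.1573       258.4719
  4       112.50        78.8264       315.3057
  5       112.50        72.1193       360.5967
  6       112.50        65.9829       395.8975
  7     1,112.50       596.9788     4,178.8514
  Σ                  1,097.1624     5,800.3908
P = 1,097.1624; Macaulay duration = 5,800.3908 / 1,097.1624 = 5.28672 years.
Modified duration = D_Mac / (1 + y) = 5.28672 / 1.093 = 4.83689 years.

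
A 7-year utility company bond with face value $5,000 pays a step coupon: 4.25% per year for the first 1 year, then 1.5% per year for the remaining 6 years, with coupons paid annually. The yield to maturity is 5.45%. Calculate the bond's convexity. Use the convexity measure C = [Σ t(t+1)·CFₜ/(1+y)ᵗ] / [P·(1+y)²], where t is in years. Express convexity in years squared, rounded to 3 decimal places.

With y = 0.0545:
  t   CF        PV=CF/(1+0.0545)^t    t·PV        t(t+1)·PV
  1       212.50       201.5173       201.5173         403.0346
  2        75.00        67.4478       134.8957         404.6871
  3        75.00        63.9619       191.8858         767.5431
  4        75.00        60.6562       242.6246       1,213.1232
  5        75.00        57.5213       287.6063       1,725.6376
  6        75.00        54.5484       327.2902       2,291.0314
  7     5,075.00     3,500.3378    24,502.3646     196,018.9168
  Σ                  4,005.9907    25,888.1845     202,823.9739
P = 4,005.9907.
Convexity = Σ t(t+1)·PV / [P·(1+y)²] = 202,823.9739 / (4,005.9907 × 1.111970) = 45.53194.

45.532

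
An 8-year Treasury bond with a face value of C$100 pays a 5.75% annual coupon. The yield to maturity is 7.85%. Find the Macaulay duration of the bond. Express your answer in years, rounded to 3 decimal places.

6.527 years

Periodic yield y = 0.0785. Discount each cash flow and weight by its year:
  t   CF        PV=CF/(1+0.0785)^t    t·PV
  1         5.75         5.3315         5.3315
  2         5.75         4.9434         9.8868
  3         5.75         4.5836        13.7508
  4         5.75         4.2500        16.9999
  5         5.75         3.9406        19.7032
  6         5.75         3.6538        21.9229
  7         5.75         3.3879        23.7151
  8       105.75        57.7722       462.1779
  Σ                     87.8631       573.4882
Price P = Σ PV = 87.8631.
Macaulay duration = Σ(t·PV) / P = 573.4882 / 87.8631 = 6.52707 years.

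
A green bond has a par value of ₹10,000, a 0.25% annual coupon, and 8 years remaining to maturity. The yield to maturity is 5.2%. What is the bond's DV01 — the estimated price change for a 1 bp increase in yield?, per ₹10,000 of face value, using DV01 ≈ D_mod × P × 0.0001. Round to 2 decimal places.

₹5.13

Periodic yield y = 0.052.
  t   CF        PV=CF/(1+0.052)^t    t·PV
  1        25.00        23.7643        23.7643
  2        25.00        22.5896        45.1792
  3        25.00        21.4730        64.4190
  4        25.00        20.4116        81.6464
  5        25.00        19.4027        97.0133
  6        25.00        18.4436       110.6616
  7        25.00        17.5319       122.7235
  8    10,025.00     6,682.8000    53,462.3999
  Σ                  6,826.4166    54,007.8071
P = 6,826.4166; D_Mac = 7.91159 yrs; D_mod = 7.52052 yrs.
DV01 ≈ 7.52052 × 6,826.4166 × 0.0001 = 5.133822.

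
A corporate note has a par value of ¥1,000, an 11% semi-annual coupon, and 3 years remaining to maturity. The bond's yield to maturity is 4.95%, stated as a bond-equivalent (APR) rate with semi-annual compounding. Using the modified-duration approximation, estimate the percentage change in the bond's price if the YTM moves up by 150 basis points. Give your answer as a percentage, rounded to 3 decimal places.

Periodic yield y = 0.02475. Modified duration first:
  t   CF        PV=CF/(1+0.02475)^t    t·PV
  1        55.00        53.6716        53.6716
  2        55.00        52.3753       104.7507
  3        55.00        51.1104       153.3311
  4        55.00        49.8759       199.5037
  5        55.00        48.6713       243.3566
  6     1,055.00       911.0556     5,466.3338
  Σ                  1,166.7602     6,220.9474
P = 1,166.7602; D_Mac = 5.33181 half-year periods = 2.66591 yrs; D_mod = 2.66591/(1+0.02475) = 2.60152 yrs.
ΔP/P ≈ -D_mod · Δy = -2.60152 × (+0.015) = -0.039023 = -3.9023%.

-3.902%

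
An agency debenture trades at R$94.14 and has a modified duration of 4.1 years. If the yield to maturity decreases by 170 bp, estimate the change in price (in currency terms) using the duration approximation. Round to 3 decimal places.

Duration approximation: ΔP/P ≈ -D_mod · Δy = -4.1 × (-0.017) = +0.069700.
ΔP ≈ 94.14 × (+0.069700) = +6.561558.

+R$6.562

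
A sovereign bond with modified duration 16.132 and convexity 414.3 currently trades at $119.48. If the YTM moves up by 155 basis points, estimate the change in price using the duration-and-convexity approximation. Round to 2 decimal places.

Duration effect: -D_mod·Δy = -16.132 × (+0.0155) = -0.250046
Convexity effect: ½·C·(Δy)² = 0.5 × 414.3 × (0.0155)² = +0.0497677875
ΔP/P ≈ -0.250046 + 0.0497677875 = -0.2002782125
ΔP ≈ 119.48 × (-0.2002782125) = -23.9292408295.

-$23.93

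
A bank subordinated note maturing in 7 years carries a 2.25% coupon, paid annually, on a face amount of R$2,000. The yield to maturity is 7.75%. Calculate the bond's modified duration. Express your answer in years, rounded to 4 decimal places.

5.9881 years

Periodic yield y = 0.0775. First find Macaulay duration:
  t   CF        PV=CF/(1+0.0775)^t    t·PV
  1        45.00        41.7633        41.7633
  2        45.00        38.7595        77.5190
  3        45.00        35.9717       107.9150
  4        45.00        33.3844       133.5375
  5        45.00        30.9832       154.9159
  6        45.00        28.7547       172.5282
  7     2,045.00     1,212.7530     8,489.2711
  Σ                  1,422.3698     9,177.4501
P = 1,422.3698; Macaulay duration = 9,177.4501 / 1,422.3698 = 6.45223 years.
Modified duration = D_Mac / (1 + y) = 6.45223 / 1.0775 = 5.98814 years.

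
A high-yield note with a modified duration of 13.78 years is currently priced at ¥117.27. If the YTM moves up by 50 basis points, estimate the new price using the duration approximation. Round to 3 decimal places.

¥109.190

Duration approximation: ΔP/P ≈ -D_mod · Δy = -13.78 × (+0.005) = -0.068900.
New price ≈ 117.27 × (1 - 0.068900) = 109.190097.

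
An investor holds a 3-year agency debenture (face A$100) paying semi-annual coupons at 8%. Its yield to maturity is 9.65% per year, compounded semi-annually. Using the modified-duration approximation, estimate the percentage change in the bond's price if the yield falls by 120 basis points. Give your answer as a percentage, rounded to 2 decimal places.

Periodic yield y = 0.04825. Modified duration first:
  t   CF        PV=CF/(1+0.04825)^t    t·PV
  1         4.00         3.8159         3.8159
  2         4.00         3.6402         7.2805
  3         4.00         3.4727        10.4181
  4         4.00         3.3128        13.2514
  5         4.00         3.1604        15.8018
  6       104.00        78.3870       470.3221
  Σ                     95.7890       520.8896
P = 95.7890; D_Mac = 5.43788 half-year periods = 2.71894 yrs; D_mod = 2.71894/(1+0.04825) = 2.59379 yrs.
ΔP/P ≈ -D_mod · Δy = -2.59379 × (-0.012) = +0.031126 = +3.1126%.

+3.11%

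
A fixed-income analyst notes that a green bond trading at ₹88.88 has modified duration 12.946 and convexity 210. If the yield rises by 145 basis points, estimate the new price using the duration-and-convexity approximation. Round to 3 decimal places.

₹74.158

Duration effect: -D_mod·Δy = -12.946 × (+0.0145) = -0.187717
Convexity effect: ½·C·(Δy)² = 0.5 × 210 × (0.0145)² = +0.02207625
ΔP/P ≈ -0.187717 + 0.02207625 = -0.16564075
New price ≈ 88.88 × (1 - 0.16564075) = 74.15785014.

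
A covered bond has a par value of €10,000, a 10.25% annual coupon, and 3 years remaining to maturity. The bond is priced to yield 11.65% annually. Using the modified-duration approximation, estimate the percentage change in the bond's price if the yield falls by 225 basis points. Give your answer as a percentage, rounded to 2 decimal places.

Periodic yield y = 0.1165. Modified duration first:
  t   CF        PV=CF/(1+0.1165)^t    t·PV
  1     1,025.00       918.0475       918.0475
  2     1,025.00       822.2548     1,644.5096
  3    11,025.00     7,921.4086    23,764.2258
  Σ                  9,661.7109    26,326.7829
P = 9,661.7109; D_Mac = 2.72486 yrs; D_mod = 2.72486/(1+0.1165) = 2.44053 yrs.
ΔP/P ≈ -D_mod · Δy = -2.44053 × (-0.0225) = +0.054912 = +5.4912%.

+5.49%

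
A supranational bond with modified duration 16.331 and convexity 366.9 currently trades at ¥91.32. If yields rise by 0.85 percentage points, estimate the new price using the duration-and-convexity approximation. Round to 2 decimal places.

¥79.85

Duration effect: -D_mod·Δy = -16.331 × (+0.0085) = -0.1388135
Convexity effect: ½·C·(Δy)² = 0.5 × 366.9 × (0.0085)² = +0.0132542625
ΔP/P ≈ -0.1388135 + 0.0132542625 = -0.1255592375
New price ≈ 91.32 × (1 - 0.1255592375) = 79.8539304315.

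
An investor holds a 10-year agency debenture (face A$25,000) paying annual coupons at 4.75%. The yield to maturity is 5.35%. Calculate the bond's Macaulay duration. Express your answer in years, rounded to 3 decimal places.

Periodic yield y = 0.0535. Discount each cash flow and weight by its year:
  t   CF        PV=CF/(1+0.0535)^t    t·PV
  1     1,187.50     1,127.1951     1,127.1951
  2     1,187.50     1,069.9526     2,139.9052
  3     1,187.50     1,015.6171     3,046.8513
  4     1,187.50       964.0409     3,856.1636
  5     1,187.50       915.0839     4,575.4195
  6     1,187.50       868.6131     5,211.6786
  7     1,187.50       824.5022     5,771.5157
  8     1,187.50       782.6315     6,261.0516
  9     1,187.50       742.8870     6,685.9830
  10   26,187.50    15,550.6534   155,506.5337
  Σ                 23,861.1767   194,182.2973
Price P = Σ PV = 23,861.1767.
Macaulay duration = Σ(t·PV) / P = 194,182.2973 / 23,861.1767 = 8.13800 years.

8.138 years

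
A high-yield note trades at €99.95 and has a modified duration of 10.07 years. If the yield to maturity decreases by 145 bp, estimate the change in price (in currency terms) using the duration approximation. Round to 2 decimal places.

+€14.59

Duration approximation: ΔP/P ≈ -D_mod · Δy = -10.07 × (-0.0145) = +0.146015.
ΔP ≈ 99.95 × (+0.146015) = +14.59419925.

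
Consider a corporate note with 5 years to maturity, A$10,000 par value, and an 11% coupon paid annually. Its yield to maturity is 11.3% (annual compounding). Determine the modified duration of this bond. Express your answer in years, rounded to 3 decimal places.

Periodic yield y = 0.113. First find Macaulay duration:
  t   CF        PV=CF/(1+0.113)^t    t·PV
  1     1,100.00       988.3199       988.3199
  2     1,100.00       887.9783     1,775.9566
  3     1,100.00       797.8242     2,393.4725
  4     1,100.00       716.8232     2,867.2926
  5    11,100.00     6,499.0093    32,495.0464
  Σ                  9,889.9548    40,520.0880
P = 9,889.9548; Macaulay duration = 40,520.0880 / 9,889.9548 = 4.09710 years.
Modified duration = D_Mac / (1 + y) = 4.09710 / 1.113 = 3.68113 years.

3.681 years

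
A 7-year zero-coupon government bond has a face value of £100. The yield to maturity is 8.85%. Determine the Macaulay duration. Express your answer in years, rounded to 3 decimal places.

A zero-coupon bond has a single cash flow at maturity, so its Macaulay duration equals its maturity: 7 years.

7.000 years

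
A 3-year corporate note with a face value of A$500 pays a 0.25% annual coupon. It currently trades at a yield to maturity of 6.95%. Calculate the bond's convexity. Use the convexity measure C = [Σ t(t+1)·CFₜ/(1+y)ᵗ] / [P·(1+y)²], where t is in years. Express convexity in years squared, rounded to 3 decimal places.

10.452

With y = 0.0695:
  t   CF        PV=CF/(1+0.0695)^t    t·PV        t(t+1)·PV
  1         1.25         1.1688         1.1688           2.3375
  2         1.25         1.0928         2.1856           6.5569
  3       501.25       409.7434     1,229.2303       4,916.9214
  Σ                    412.0050     1,232.5848       4,925.8158
P = 412.0050.
Convexity = Σ t(t+1)·PV / [P·(1+y)²] = 4,925.8158 / (412.0050 × 1.143830) = 10.45235.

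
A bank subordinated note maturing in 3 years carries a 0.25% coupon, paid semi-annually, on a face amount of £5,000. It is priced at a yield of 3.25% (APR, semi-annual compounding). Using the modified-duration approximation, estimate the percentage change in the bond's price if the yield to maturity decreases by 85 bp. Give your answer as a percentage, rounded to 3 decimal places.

Periodic yield y = 0.01625. Modified duration first:
  t   CF        PV=CF/(1+0.01625)^t    t·PV
  1         6.25         6.1501         6.1501
  2         6.25         6.0517        12.1034
  3         6.25         5.9550        17.8649
  4         6.25         5.8597        23.4389
  5         6.25         5.7660        28.8302
  6     5,006.25     4,544.7415    27,268.4487
  Σ                  4,574.5240    27,356.8362
P = 4,574.5240; D_Mac = 5.98026 half-year periods = 2.99013 yrs; D_mod = 2.99013/(1+0.01625) = 2.94232 yrs.
ΔP/P ≈ -D_mod · Δy = -2.94232 × (-0.0085) = +0.025010 = +2.5010%.

+2.501%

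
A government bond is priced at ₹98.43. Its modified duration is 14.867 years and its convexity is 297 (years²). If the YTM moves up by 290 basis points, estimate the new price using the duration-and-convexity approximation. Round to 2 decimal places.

₹68.29

Duration effect: -D_mod·Δy = -14.867 × (+0.029) = -0.431143
Convexity effect: ½·C·(Δy)² = 0.5 × 297 × (0.029)² = +0.1248885
ΔP/P ≈ -0.431143 + 0.1248885 = -0.3062545
New price ≈ 98.43 × (1 - 0.3062545) = 68.285369565.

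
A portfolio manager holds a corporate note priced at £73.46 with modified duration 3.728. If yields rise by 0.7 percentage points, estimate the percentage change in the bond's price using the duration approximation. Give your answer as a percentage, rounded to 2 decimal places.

-2.61%

Duration approximation: ΔP/P ≈ -D_mod · Δy = -3.728 × (+0.007) = -0.026096.
As a percentage: -2.6096%.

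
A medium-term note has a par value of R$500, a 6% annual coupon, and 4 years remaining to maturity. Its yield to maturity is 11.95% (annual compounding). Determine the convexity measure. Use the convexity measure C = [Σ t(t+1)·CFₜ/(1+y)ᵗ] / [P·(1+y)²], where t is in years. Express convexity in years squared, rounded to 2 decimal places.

14.03

With y = 0.1195:
  t   CF        PV=CF/(1+0.1195)^t    t·PV        t(t+1)·PV
  1        30.00        26.7977        26.7977          53.5954
  2        30.00        23.9372        47.8744         143.6231
  3        30.00        21.3820        64.1461         256.5844
  4       530.00       337.4267     1,349.7069       6,748.5345
  Σ                    409.5436     1,488.5250       7,202.3374
P = 409.5436.
Convexity = Σ t(t+1)·PV / [P·(1+y)²] = 7,202.3374 / (409.5436 × 1.253280) = 14.03218.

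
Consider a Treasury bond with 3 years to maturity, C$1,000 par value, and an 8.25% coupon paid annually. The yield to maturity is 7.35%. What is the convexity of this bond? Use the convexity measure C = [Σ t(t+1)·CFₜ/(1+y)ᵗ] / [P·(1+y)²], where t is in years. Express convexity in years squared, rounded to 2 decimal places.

9.40

With y = 0.0735:
  t   CF        PV=CF/(1+0.0735)^t    t·PV        t(t+1)·PV
  1        82.50        76.8514        76.8514         153.7028
  2        82.50        71.5896       143.1792         429.5375
  3     1,082.50       875.0276     2,625.0828      10,500.3314
  Σ                  1,023.4686     2,845.1134      11,083.5717
P = 1,023.4686.
Convexity = Σ t(t+1)·PV / [P·(1+y)²] = 11,083.5717 / (1,023.4686 × 1.152402) = 9.39726.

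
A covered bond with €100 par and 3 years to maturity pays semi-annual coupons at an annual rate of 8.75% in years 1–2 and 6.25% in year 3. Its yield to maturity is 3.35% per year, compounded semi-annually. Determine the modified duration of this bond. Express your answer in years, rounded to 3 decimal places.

2.681 years

Periodic yield y = 0.01675. First find Macaulay duration:
  t   CF        PV=CF/(1+0.01675)^t    t·PV
  1        4.375         4.3029         4.3029
  2        4.375         4.2320         8.4641
  3        4.375         4.1623        12.4870
  4        4.375         4.0938        16.3750
  5        3.125         2.8759        14.3797
  6      103.125        93.3424       560.0543
  Σ                    113.0094       616.0629
P = 113.0094; Macaulay duration = 616.0629 / 113.0094 = 5.45143 half-year periods = 2.72572 years.
Modified duration = D_Mac / (1 + y) = 2.72572 / 1.01675 = 2.68081 years.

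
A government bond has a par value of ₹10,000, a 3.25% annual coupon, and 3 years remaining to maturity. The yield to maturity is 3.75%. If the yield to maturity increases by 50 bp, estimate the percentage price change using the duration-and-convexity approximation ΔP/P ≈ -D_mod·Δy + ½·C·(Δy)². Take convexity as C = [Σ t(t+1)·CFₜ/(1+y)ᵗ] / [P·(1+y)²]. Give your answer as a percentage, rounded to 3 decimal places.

-1.387%

With y = 0.0375:
  t   CF        PV=CF/(1+0.0375)^t    t·PV        t(t+1)·PV
  1       325.00       313.2530       313.2530         626.5060
  2       325.00       301.9306       603.8612       1,811.5837
  3    10,325.00     9,245.4008    27,736.2025     110,944.8099
  Σ                  9,860.5844    28,653.3167     113,382.8996
P = 9,860.5844; D_Mac = 2.90584 yrs; D_mod = 2.80081 yrs; C = 10.68240.
Duration effect: -2.80081 × (+0.005) = -0.014004
Convexity effect: 0.5 × 10.68240 × (0.005)² = +0.0001335
ΔP/P ≈ -0.014004 + 0.0001335 = -0.013871 = -1.3871%.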